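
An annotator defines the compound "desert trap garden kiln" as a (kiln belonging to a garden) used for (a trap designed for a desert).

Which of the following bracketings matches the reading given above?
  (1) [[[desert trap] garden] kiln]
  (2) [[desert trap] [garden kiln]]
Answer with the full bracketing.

[[desert trap] [garden kiln]]

The paraphrase's head is the "kiln" part ("garden kiln"); its modifier is "desert trap".
That top-level split, carried through the inner groups, gives [[desert trap] [garden kiln]].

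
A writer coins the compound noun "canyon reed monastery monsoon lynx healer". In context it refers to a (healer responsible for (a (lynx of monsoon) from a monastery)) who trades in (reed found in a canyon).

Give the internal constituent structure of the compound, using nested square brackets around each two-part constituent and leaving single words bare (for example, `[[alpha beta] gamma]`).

Overall it is a kind of healer (specifically "monastery monsoon lynx healer"); the modifier is "canyon reed".
Inside "canyon reed": head "reed", modifier "canyon".
Inside "monastery monsoon lynx healer": head "healer", modifier "monastery monsoon lynx".
Inside "monastery monsoon lynx": head "lynx" (specifically "monsoon lynx"), modifier "monastery".
Inside "monsoon lynx": head "lynx", modifier "monsoon".
So the structure is [[canyon reed] [[monastery [monsoon lynx]] healer]].

[[canyon reed] [[monastery [monsoon lynx]] healer]]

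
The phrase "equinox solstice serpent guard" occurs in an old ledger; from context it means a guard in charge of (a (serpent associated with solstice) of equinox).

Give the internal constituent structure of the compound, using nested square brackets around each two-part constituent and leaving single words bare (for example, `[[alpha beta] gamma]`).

[[equinox [solstice serpent]] guard]

At the top level: head "guard"; modifier "equinox solstice serpent".
Inside "equinox solstice serpent": head "serpent" (specifically "solstice serpent"), modifier "equinox".
Inside "solstice serpent": head "serpent", modifier "solstice".
Assembled: [[equinox [solstice serpent]] guard].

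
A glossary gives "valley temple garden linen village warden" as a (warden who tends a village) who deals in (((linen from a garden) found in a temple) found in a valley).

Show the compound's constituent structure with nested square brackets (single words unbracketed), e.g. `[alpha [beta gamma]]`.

[[valley [temple [garden linen]]] [village warden]]

Overall it is a kind of warden (specifically "village warden"); the modifier is "valley temple garden linen".
Inside "valley temple garden linen": head "linen" (specifically "temple garden linen"), modifier "valley".
Inside "temple garden linen": head "linen" (specifically "garden linen"), modifier "temple".
Inside "garden linen": head "linen", modifier "garden".
Inside "village warden": head "warden", modifier "village".
Putting it together: [[valley [temple [garden linen]]] [village warden]].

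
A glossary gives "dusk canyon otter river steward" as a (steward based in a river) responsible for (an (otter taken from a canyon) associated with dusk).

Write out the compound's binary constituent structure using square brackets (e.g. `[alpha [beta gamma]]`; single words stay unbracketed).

Overall it is a kind of steward (specifically "river steward"); the modifier is "dusk canyon otter".
Inside "dusk canyon otter": head "otter" (specifically "canyon otter"), modifier "dusk".
Inside "canyon otter": head "otter", modifier "canyon".
Inside "river steward": head "steward", modifier "river".
Assembled: [[dusk [canyon otter]] [river steward]].

[[dusk [canyon otter]] [river steward]]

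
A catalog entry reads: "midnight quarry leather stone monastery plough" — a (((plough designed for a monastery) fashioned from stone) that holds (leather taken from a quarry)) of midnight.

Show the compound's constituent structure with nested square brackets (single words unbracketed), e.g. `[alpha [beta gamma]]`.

[midnight [[quarry leather] [stone [monastery plough]]]]

Whole compound: head "plough" (specifically "quarry leather stone monastery plough"), modifier "midnight".
"quarry leather stone monastery plough" → head "plough" (specifically "stone monastery plough"), modifier "quarry leather".
"quarry leather" → head "leather", modifier "quarry".
"stone monastery plough" → head "plough" (specifically "monastery plough"), modifier "stone".
"monastery plough" → head "plough", modifier "monastery".
So the structure is [midnight [[quarry leather] [stone [monastery plough]]]].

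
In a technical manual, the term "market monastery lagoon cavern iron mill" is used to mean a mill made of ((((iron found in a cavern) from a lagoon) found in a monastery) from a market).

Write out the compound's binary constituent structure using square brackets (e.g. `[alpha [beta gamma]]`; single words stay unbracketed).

Overall it is a kind of mill; the modifier is "market monastery lagoon cavern iron".
"market monastery lagoon cavern iron" → head "iron" (specifically "monastery lagoon cavern iron"), modifier "market".
"monastery lagoon cavern iron" → head "iron" (specifically "lagoon cavern iron"), modifier "monastery".
"lagoon cavern iron" → head "iron" (specifically "cavern iron"), modifier "lagoon".
"cavern iron" → head "iron", modifier "cavern".
Assembled: [[market [monastery [lagoon [cavern iron]]]] mill].

[[market [monastery [lagoon [cavern iron]]]] mill]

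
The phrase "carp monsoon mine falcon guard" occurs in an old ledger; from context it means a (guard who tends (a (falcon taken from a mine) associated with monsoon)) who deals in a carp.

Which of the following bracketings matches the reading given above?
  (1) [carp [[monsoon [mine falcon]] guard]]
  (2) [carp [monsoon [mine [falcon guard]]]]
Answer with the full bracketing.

The paraphrase's head is the "guard" part ("monsoon mine falcon guard"); its modifier is "carp".
That top-level split, carried through the inner groups, gives [carp [[monsoon [mine falcon]] guard]].

[carp [[monsoon [mine falcon]] guard]]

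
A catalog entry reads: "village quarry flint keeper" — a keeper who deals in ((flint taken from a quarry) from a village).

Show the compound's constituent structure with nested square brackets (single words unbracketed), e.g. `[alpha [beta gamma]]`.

The outermost head in the paraphrase is "keeper", modified by "village quarry flint".
"village quarry flint" → head "flint" (specifically "quarry flint"), modifier "village".
"quarry flint" → head "flint", modifier "quarry".
Putting it together: [[village [quarry flint]] keeper].

[[village [quarry flint]] keeper]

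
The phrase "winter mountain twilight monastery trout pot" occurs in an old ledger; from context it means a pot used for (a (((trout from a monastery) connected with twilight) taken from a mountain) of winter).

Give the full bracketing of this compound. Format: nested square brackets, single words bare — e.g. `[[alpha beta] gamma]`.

[[winter [mountain [twilight [monastery trout]]]] pot]

At the top level: head "pot"; modifier "winter mountain twilight monastery trout".
"winter mountain twilight monastery trout" → head "trout" (specifically "mountain twilight monastery trout"), modifier "winter".
"mountain twilight monastery trout" → head "trout" (specifically "twilight monastery trout"), modifier "mountain".
"twilight monastery trout" → head "trout" (specifically "monastery trout"), modifier "twilight".
"monastery trout" → head "trout", modifier "monastery".
Putting it together: [[winter [mountain [twilight [monastery trout]]]] pot].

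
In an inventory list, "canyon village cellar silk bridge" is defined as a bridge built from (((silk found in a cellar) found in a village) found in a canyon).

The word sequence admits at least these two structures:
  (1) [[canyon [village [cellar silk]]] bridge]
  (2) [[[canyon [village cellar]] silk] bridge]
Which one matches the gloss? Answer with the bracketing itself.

The paraphrase's head is the "bridge" part ("bridge"); its modifier is "canyon village cellar silk".
That top-level split, carried through the inner groups, gives [[canyon [village [cellar silk]]] bridge].

[[canyon [village [cellar silk]]] bridge]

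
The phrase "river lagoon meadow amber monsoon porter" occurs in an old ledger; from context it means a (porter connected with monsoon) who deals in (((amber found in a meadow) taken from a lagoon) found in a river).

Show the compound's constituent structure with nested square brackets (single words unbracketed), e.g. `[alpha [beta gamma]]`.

[[river [lagoon [meadow amber]]] [monsoon porter]]

Whole compound: head "porter" (specifically "monsoon porter"), modifier "river lagoon meadow amber".
Within "river lagoon meadow amber", the head is "amber" (specifically "lagoon meadow amber") and the modifier is "river".
Within "lagoon meadow amber", the head is "amber" (specifically "meadow amber") and the modifier is "lagoon".
Within "meadow amber", the head is "amber" and the modifier is "meadow".
Within "monsoon porter", the head is "porter" and the modifier is "monsoon".
So the structure is [[river [lagoon [meadow amber]]] [monsoon porter]].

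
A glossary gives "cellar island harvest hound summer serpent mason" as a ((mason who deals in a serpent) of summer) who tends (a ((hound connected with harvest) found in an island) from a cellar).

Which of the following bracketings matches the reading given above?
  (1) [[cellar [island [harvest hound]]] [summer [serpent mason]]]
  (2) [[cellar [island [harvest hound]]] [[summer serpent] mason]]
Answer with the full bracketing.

The paraphrase's head is the "mason" part ("summer serpent mason"); its modifier is "cellar island harvest hound".
That top-level split, carried through the inner groups, gives [[cellar [island [harvest hound]]] [summer [serpent mason]]].

[[cellar [island [harvest hound]]] [summer [serpent mason]]]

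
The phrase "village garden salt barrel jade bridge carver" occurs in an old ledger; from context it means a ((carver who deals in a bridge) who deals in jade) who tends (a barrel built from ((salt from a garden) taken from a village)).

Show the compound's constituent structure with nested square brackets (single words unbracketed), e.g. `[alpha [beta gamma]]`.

Whole compound: head "carver" (specifically "jade bridge carver"), modifier "village garden salt barrel".
Within "village garden salt barrel", the head is "barrel" and the modifier is "village garden salt".
Within "village garden salt", the head is "salt" (specifically "garden salt") and the modifier is "village".
Within "garden salt", the head is "salt" and the modifier is "garden".
Within "jade bridge carver", the head is "carver" (specifically "bridge carver") and the modifier is "jade".
Within "bridge carver", the head is "carver" and the modifier is "bridge".
Putting it together: [[[village [garden salt]] barrel] [jade [bridge carver]]].

[[[village [garden salt]] barrel] [jade [bridge carver]]]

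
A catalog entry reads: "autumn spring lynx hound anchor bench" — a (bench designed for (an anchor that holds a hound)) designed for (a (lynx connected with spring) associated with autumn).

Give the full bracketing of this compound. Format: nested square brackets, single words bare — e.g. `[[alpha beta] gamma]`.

[[autumn [spring lynx]] [[hound anchor] bench]]

At the top level: head "bench" (specifically "hound anchor bench"); modifier "autumn spring lynx".
Inside "autumn spring lynx": head "lynx" (specifically "spring lynx"), modifier "autumn".
Inside "spring lynx": head "lynx", modifier "spring".
Inside "hound anchor bench": head "bench", modifier "hound anchor".
Inside "hound anchor": head "anchor", modifier "hound".
Putting it together: [[autumn [spring lynx]] [[hound anchor] bench]].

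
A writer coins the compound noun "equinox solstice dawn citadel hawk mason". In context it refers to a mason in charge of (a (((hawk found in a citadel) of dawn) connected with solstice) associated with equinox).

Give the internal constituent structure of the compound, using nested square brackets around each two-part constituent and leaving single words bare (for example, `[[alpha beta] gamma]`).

At the top level: head "mason"; modifier "equinox solstice dawn citadel hawk".
Inside "equinox solstice dawn citadel hawk": head "hawk" (specifically "solstice dawn citadel hawk"), modifier "equinox".
Inside "solstice dawn citadel hawk": head "hawk" (specifically "dawn citadel hawk"), modifier "solstice".
Inside "dawn citadel hawk": head "hawk" (specifically "citadel hawk"), modifier "dawn".
Inside "citadel hawk": head "hawk", modifier "citadel".
So the structure is [[equinox [solstice [dawn [citadel hawk]]]] mason].

[[equinox [solstice [dawn [citadel hawk]]]] mason]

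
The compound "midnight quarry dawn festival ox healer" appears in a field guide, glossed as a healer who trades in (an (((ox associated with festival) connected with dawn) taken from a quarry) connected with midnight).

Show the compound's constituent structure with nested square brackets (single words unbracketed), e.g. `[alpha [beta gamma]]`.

[[midnight [quarry [dawn [festival ox]]]] healer]

Whole compound: head "healer", modifier "midnight quarry dawn festival ox".
"midnight quarry dawn festival ox" → head "ox" (specifically "quarry dawn festival ox"), modifier "midnight".
"quarry dawn festival ox" → head "ox" (specifically "dawn festival ox"), modifier "quarry".
"dawn festival ox" → head "ox" (specifically "festival ox"), modifier "dawn".
"festival ox" → head "ox", modifier "festival".
Assembled: [[midnight [quarry [dawn [festival ox]]]] healer].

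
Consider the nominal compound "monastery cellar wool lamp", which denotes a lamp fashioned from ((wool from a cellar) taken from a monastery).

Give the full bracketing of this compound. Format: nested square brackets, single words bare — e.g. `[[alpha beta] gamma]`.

At the top level: head "lamp"; modifier "monastery cellar wool".
Within "monastery cellar wool", the head is "wool" (specifically "cellar wool") and the modifier is "monastery".
Within "cellar wool", the head is "wool" and the modifier is "cellar".
Putting it together: [[monastery [cellar wool]] lamp].

[[monastery [cellar wool]] lamp]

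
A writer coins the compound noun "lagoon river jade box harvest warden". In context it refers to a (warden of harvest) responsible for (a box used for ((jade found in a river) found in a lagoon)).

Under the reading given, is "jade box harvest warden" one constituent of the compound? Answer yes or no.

no

The top-level split is [lagoon river jade box] [harvest warden]; the full structure is [[[lagoon [river jade]] box] [harvest warden]].
"jade box harvest warden" straddles a constituent boundary, so it is not a single unit.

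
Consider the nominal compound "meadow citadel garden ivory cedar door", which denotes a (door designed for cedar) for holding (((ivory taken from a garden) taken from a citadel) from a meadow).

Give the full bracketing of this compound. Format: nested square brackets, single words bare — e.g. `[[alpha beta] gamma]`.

[[meadow [citadel [garden ivory]]] [cedar door]]

At the top level: head "door" (specifically "cedar door"); modifier "meadow citadel garden ivory".
Inside "meadow citadel garden ivory": head "ivory" (specifically "citadel garden ivory"), modifier "meadow".
Inside "citadel garden ivory": head "ivory" (specifically "garden ivory"), modifier "citadel".
Inside "garden ivory": head "ivory", modifier "garden".
Inside "cedar door": head "door", modifier "cedar".
Assembled: [[meadow [citadel [garden ivory]]] [cedar door]].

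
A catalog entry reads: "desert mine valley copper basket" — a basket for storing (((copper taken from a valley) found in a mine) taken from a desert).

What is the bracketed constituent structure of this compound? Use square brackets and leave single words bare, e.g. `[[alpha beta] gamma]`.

Whole compound: head "basket", modifier "desert mine valley copper".
Within "desert mine valley copper", the head is "copper" (specifically "mine valley copper") and the modifier is "desert".
Within "mine valley copper", the head is "copper" (specifically "valley copper") and the modifier is "mine".
Within "valley copper", the head is "copper" and the modifier is "valley".
So the structure is [[desert [mine [valley copper]]] basket].

[[desert [mine [valley copper]]] basket]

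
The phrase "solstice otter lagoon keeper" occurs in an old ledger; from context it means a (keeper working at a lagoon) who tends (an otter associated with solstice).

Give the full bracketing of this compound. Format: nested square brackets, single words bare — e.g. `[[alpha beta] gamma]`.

Whole compound: head "keeper" (specifically "lagoon keeper"), modifier "solstice otter".
Inside "solstice otter": head "otter", modifier "solstice".
Inside "lagoon keeper": head "keeper", modifier "lagoon".
So the structure is [[solstice otter] [lagoon keeper]].

[[solstice otter] [lagoon keeper]]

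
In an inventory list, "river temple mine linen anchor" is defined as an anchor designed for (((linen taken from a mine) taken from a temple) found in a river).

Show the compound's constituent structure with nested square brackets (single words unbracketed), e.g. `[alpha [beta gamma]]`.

The outermost head in the paraphrase is "anchor", modified by "river temple mine linen".
Within "river temple mine linen", the head is "linen" (specifically "temple mine linen") and the modifier is "river".
Within "temple mine linen", the head is "linen" (specifically "mine linen") and the modifier is "temple".
Within "mine linen", the head is "linen" and the modifier is "mine".
So the structure is [[river [temple [mine linen]]] anchor].

[[river [temple [mine linen]]] anchor]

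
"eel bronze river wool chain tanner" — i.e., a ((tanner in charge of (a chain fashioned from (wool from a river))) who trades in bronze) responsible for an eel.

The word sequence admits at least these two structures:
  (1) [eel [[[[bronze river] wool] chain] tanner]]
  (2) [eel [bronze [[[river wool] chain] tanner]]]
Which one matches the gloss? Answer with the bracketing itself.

[eel [bronze [[[river wool] chain] tanner]]]

The paraphrase's head is the "tanner" part ("bronze river wool chain tanner"); its modifier is "eel".
That top-level split, carried through the inner groups, gives [eel [bronze [[[river wool] chain] tanner]]].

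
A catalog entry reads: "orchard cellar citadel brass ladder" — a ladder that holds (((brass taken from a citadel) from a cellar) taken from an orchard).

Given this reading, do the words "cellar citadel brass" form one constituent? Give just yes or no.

The paraphrase groups the words so that "cellar citadel brass" is one unit: it corresponds to a single parenthesized sub-phrase.
The full structure is [[orchard [cellar [citadel brass]]] ladder], in which [cellar citadel brass] is a constituent.

yes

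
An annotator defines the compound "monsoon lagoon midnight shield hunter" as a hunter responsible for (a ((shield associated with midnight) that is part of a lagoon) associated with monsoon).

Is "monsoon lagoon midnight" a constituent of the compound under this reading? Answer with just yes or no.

The top-level split is [monsoon lagoon midnight shield] [hunter]; the full structure is [[monsoon [lagoon [midnight shield]]] hunter].
"monsoon lagoon midnight" straddles a constituent boundary, so it is not a single unit.

no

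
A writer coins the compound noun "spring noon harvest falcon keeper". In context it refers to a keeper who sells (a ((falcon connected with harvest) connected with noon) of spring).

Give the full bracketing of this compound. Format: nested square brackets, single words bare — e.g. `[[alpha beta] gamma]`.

[[spring [noon [harvest falcon]]] keeper]

Whole compound: head "keeper", modifier "spring noon harvest falcon".
Inside "spring noon harvest falcon": head "falcon" (specifically "noon harvest falcon"), modifier "spring".
Inside "noon harvest falcon": head "falcon" (specifically "harvest falcon"), modifier "noon".
Inside "harvest falcon": head "falcon", modifier "harvest".
Assembled: [[spring [noon [harvest falcon]]] keeper].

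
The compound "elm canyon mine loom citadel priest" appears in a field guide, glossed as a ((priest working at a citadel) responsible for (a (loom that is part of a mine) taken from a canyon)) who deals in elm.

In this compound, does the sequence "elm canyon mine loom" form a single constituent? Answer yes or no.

no

The top-level split is [elm] [canyon mine loom citadel priest]; the full structure is [elm [[canyon [mine loom]] [citadel priest]]].
"elm canyon mine loom" straddles a constituent boundary, so it is not a single unit.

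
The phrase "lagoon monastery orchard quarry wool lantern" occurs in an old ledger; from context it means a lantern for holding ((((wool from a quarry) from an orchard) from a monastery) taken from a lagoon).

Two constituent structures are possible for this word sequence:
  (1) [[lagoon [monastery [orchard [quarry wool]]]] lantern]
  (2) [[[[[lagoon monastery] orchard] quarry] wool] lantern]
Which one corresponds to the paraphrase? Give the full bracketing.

The paraphrase's head is the "lantern" part ("lantern"); its modifier is "lagoon monastery orchard quarry wool".
That top-level split, carried through the inner groups, gives [[lagoon [monastery [orchard [quarry wool]]]] lantern].

[[lagoon [monastery [orchard [quarry wool]]]] lantern]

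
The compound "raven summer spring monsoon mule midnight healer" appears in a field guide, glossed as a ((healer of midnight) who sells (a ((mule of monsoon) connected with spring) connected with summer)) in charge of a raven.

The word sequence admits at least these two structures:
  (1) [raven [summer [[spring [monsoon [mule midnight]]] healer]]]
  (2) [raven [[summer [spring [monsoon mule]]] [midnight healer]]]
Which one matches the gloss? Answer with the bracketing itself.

[raven [[summer [spring [monsoon mule]]] [midnight healer]]]

The paraphrase's head is the "healer" part ("summer spring monsoon mule midnight healer"); its modifier is "raven".
That top-level split, carried through the inner groups, gives [raven [[summer [spring [monsoon mule]]] [midnight healer]]].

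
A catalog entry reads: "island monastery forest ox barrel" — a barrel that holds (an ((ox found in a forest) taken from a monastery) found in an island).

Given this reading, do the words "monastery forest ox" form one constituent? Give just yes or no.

The paraphrase groups the words so that "monastery forest ox" is one unit: it corresponds to a single parenthesized sub-phrase.
The full structure is [[island [monastery [forest ox]]] barrel], in which [monastery forest ox] is a constituent.

yes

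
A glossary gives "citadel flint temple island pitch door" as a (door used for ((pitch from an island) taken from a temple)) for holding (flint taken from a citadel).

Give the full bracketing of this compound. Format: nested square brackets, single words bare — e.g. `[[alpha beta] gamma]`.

[[citadel flint] [[temple [island pitch]] door]]

Whole compound: head "door" (specifically "temple island pitch door"), modifier "citadel flint".
Inside "citadel flint": head "flint", modifier "citadel".
Inside "temple island pitch door": head "door", modifier "temple island pitch".
Inside "temple island pitch": head "pitch" (specifically "island pitch"), modifier "temple".
Inside "island pitch": head "pitch", modifier "island".
So the structure is [[citadel flint] [[temple [island pitch]] door]].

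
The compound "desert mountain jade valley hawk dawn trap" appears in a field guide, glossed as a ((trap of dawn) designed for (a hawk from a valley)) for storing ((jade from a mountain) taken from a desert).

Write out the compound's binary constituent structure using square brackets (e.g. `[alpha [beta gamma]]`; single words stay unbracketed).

The outermost head in the paraphrase is "trap" (specifically "valley hawk dawn trap"), modified by "desert mountain jade".
Within "desert mountain jade", the head is "jade" (specifically "mountain jade") and the modifier is "desert".
Within "mountain jade", the head is "jade" and the modifier is "mountain".
Within "valley hawk dawn trap", the head is "trap" (specifically "dawn trap") and the modifier is "valley hawk".
Within "valley hawk", the head is "hawk" and the modifier is "valley".
Within "dawn trap", the head is "trap" and the modifier is "dawn".
So the structure is [[desert [mountain jade]] [[valley hawk] [dawn trap]]].

[[desert [mountain jade]] [[valley hawk] [dawn trap]]]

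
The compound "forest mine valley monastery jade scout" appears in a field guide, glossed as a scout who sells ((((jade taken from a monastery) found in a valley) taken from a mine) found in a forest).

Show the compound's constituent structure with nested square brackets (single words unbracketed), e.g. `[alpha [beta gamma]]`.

Overall it is a kind of scout; the modifier is "forest mine valley monastery jade".
Inside "forest mine valley monastery jade": head "jade" (specifically "mine valley monastery jade"), modifier "forest".
Inside "mine valley monastery jade": head "jade" (specifically "valley monastery jade"), modifier "mine".
Inside "valley monastery jade": head "jade" (specifically "monastery jade"), modifier "valley".
Inside "monastery jade": head "jade", modifier "monastery".
So the structure is [[forest [mine [valley [monastery jade]]]] scout].

[[forest [mine [valley [monastery jade]]]] scout]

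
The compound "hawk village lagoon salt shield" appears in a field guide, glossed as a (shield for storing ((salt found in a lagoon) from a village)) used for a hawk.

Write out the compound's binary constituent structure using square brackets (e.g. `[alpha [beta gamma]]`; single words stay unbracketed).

The outermost head in the paraphrase is "shield" (specifically "village lagoon salt shield"), modified by "hawk".
Within "village lagoon salt shield", the head is "shield" and the modifier is "village lagoon salt".
Within "village lagoon salt", the head is "salt" (specifically "lagoon salt") and the modifier is "village".
Within "lagoon salt", the head is "salt" and the modifier is "lagoon".
So the structure is [hawk [[village [lagoon salt]] shield]].

[hawk [[village [lagoon salt]] shield]]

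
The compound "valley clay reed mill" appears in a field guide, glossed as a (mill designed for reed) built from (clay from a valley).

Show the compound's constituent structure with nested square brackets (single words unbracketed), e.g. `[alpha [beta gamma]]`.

Whole compound: head "mill" (specifically "reed mill"), modifier "valley clay".
Inside "valley clay": head "clay", modifier "valley".
Inside "reed mill": head "mill", modifier "reed".
So the structure is [[valley clay] [reed mill]].

[[valley clay] [reed mill]]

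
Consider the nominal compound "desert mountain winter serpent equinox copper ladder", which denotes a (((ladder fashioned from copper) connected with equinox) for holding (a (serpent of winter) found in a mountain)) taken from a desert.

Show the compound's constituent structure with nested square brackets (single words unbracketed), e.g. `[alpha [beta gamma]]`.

[desert [[mountain [winter serpent]] [equinox [copper ladder]]]]

At the top level: head "ladder" (specifically "mountain winter serpent equinox copper ladder"); modifier "desert".
"mountain winter serpent equinox copper ladder" → head "ladder" (specifically "equinox copper ladder"), modifier "mountain winter serpent".
"mountain winter serpent" → head "serpent" (specifically "winter serpent"), modifier "mountain".
"winter serpent" → head "serpent", modifier "winter".
"equinox copper ladder" → head "ladder" (specifically "copper ladder"), modifier "equinox".
"copper ladder" → head "ladder", modifier "copper".
Assembled: [desert [[mountain [winter serpent]] [equinox [copper ladder]]]].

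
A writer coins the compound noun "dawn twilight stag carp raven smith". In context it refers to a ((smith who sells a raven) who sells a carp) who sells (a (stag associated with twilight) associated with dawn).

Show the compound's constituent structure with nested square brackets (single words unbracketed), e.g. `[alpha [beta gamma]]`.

[[dawn [twilight stag]] [carp [raven smith]]]

At the top level: head "smith" (specifically "carp raven smith"); modifier "dawn twilight stag".
Within "dawn twilight stag", the head is "stag" (specifically "twilight stag") and the modifier is "dawn".
Within "twilight stag", the head is "stag" and the modifier is "twilight".
Within "carp raven smith", the head is "smith" (specifically "raven smith") and the modifier is "carp".
Within "raven smith", the head is "smith" and the modifier is "raven".
Assembled: [[dawn [twilight stag]] [carp [raven smith]]].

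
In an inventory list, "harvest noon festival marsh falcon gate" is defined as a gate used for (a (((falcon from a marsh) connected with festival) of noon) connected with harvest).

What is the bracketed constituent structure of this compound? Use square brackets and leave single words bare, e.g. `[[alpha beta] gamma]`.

[[harvest [noon [festival [marsh falcon]]]] gate]

At the top level: head "gate"; modifier "harvest noon festival marsh falcon".
"harvest noon festival marsh falcon" → head "falcon" (specifically "noon festival marsh falcon"), modifier "harvest".
"noon festival marsh falcon" → head "falcon" (specifically "festival marsh falcon"), modifier "noon".
"festival marsh falcon" → head "falcon" (specifically "marsh falcon"), modifier "festival".
"marsh falcon" → head "falcon", modifier "marsh".
So the structure is [[harvest [noon [festival [marsh falcon]]]] gate].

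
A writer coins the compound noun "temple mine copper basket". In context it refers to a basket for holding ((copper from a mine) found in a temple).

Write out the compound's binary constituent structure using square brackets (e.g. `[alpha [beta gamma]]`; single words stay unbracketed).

At the top level: head "basket"; modifier "temple mine copper".
Within "temple mine copper", the head is "copper" (specifically "mine copper") and the modifier is "temple".
Within "mine copper", the head is "copper" and the modifier is "mine".
Putting it together: [[temple [mine copper]] basket].

[[temple [mine copper]] basket]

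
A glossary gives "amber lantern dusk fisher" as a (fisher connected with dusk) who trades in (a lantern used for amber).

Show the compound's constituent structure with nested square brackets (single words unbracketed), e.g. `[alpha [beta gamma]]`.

Overall it is a kind of fisher (specifically "dusk fisher"); the modifier is "amber lantern".
Within "amber lantern", the head is "lantern" and the modifier is "amber".
Within "dusk fisher", the head is "fisher" and the modifier is "dusk".
Assembled: [[amber lantern] [dusk fisher]].

[[amber lantern] [dusk fisher]]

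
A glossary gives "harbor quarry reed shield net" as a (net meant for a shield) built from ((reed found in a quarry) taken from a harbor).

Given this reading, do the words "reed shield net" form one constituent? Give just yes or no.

The top-level split is [harbor quarry reed] [shield net]; the full structure is [[harbor [quarry reed]] [shield net]].
"reed shield net" straddles a constituent boundary, so it is not a single unit.

no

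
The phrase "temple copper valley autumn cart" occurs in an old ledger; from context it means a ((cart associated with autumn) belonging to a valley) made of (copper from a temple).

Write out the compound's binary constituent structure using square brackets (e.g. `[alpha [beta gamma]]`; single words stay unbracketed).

[[temple copper] [valley [autumn cart]]]

Overall it is a kind of cart (specifically "valley autumn cart"); the modifier is "temple copper".
Within "temple copper", the head is "copper" and the modifier is "temple".
Within "valley autumn cart", the head is "cart" (specifically "autumn cart") and the modifier is "valley".
Within "autumn cart", the head is "cart" and the modifier is "autumn".
So the structure is [[temple copper] [valley [autumn cart]]].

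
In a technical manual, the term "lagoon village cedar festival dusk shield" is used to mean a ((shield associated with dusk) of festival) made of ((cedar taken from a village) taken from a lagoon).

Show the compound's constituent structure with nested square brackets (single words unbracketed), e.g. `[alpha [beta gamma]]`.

[[lagoon [village cedar]] [festival [dusk shield]]]

Overall it is a kind of shield (specifically "festival dusk shield"); the modifier is "lagoon village cedar".
Inside "lagoon village cedar": head "cedar" (specifically "village cedar"), modifier "lagoon".
Inside "village cedar": head "cedar", modifier "village".
Inside "festival dusk shield": head "shield" (specifically "dusk shield"), modifier "festival".
Inside "dusk shield": head "shield", modifier "dusk".
Putting it together: [[lagoon [village cedar]] [festival [dusk shield]]].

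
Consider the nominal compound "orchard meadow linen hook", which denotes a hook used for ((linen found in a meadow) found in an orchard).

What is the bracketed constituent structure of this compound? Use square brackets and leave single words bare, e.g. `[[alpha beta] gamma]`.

Overall it is a kind of hook; the modifier is "orchard meadow linen".
Within "orchard meadow linen", the head is "linen" (specifically "meadow linen") and the modifier is "orchard".
Within "meadow linen", the head is "linen" and the modifier is "meadow".
Putting it together: [[orchard [meadow linen]] hook].

[[orchard [meadow linen]] hook]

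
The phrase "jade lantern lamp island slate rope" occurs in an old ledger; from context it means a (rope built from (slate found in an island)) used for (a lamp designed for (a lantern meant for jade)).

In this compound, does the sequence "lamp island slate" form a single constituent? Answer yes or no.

no

The top-level split is [jade lantern lamp] [island slate rope]; the full structure is [[[jade lantern] lamp] [[island slate] rope]].
"lamp island slate" straddles a constituent boundary, so it is not a single unit.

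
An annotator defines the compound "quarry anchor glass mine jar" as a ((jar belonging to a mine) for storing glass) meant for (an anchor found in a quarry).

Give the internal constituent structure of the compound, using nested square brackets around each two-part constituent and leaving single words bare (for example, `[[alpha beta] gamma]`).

Whole compound: head "jar" (specifically "glass mine jar"), modifier "quarry anchor".
Within "quarry anchor", the head is "anchor" and the modifier is "quarry".
Within "glass mine jar", the head is "jar" (specifically "mine jar") and the modifier is "glass".
Within "mine jar", the head is "jar" and the modifier is "mine".
Putting it together: [[quarry anchor] [glass [mine jar]]].

[[quarry anchor] [glass [mine jar]]]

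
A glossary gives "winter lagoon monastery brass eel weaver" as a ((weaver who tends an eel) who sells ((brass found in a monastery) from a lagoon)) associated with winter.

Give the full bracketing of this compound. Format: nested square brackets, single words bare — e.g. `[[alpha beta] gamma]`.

[winter [[lagoon [monastery brass]] [eel weaver]]]

Overall it is a kind of weaver (specifically "lagoon monastery brass eel weaver"); the modifier is "winter".
Within "lagoon monastery brass eel weaver", the head is "weaver" (specifically "eel weaver") and the modifier is "lagoon monastery brass".
Within "lagoon monastery brass", the head is "brass" (specifically "monastery brass") and the modifier is "lagoon".
Within "monastery brass", the head is "brass" and the modifier is "monastery".
Within "eel weaver", the head is "weaver" and the modifier is "eel".
Assembled: [winter [[lagoon [monastery brass]] [eel weaver]]].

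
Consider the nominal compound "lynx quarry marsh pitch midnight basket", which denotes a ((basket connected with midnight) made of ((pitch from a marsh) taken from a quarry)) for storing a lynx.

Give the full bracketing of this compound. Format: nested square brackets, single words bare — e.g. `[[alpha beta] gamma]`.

[lynx [[quarry [marsh pitch]] [midnight basket]]]

The outermost head in the paraphrase is "basket" (specifically "quarry marsh pitch midnight basket"), modified by "lynx".
"quarry marsh pitch midnight basket" → head "basket" (specifically "midnight basket"), modifier "quarry marsh pitch".
"quarry marsh pitch" → head "pitch" (specifically "marsh pitch"), modifier "quarry".
"marsh pitch" → head "pitch", modifier "marsh".
"midnight basket" → head "basket", modifier "midnight".
Assembled: [lynx [[quarry [marsh pitch]] [midnight basket]]].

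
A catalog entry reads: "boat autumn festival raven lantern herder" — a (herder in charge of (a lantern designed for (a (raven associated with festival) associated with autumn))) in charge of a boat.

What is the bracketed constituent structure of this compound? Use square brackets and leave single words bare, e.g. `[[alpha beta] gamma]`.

[boat [[[autumn [festival raven]] lantern] herder]]

Overall it is a kind of herder (specifically "autumn festival raven lantern herder"); the modifier is "boat".
Within "autumn festival raven lantern herder", the head is "herder" and the modifier is "autumn festival raven lantern".
Within "autumn festival raven lantern", the head is "lantern" and the modifier is "autumn festival raven".
Within "autumn festival raven", the head is "raven" (specifically "festival raven") and the modifier is "autumn".
Within "festival raven", the head is "raven" and the modifier is "festival".
So the structure is [boat [[[autumn [festival raven]] lantern] herder]].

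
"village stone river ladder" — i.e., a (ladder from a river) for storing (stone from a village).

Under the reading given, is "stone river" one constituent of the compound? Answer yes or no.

The top-level split is [village stone] [river ladder]; the full structure is [[village stone] [river ladder]].
"stone river" straddles a constituent boundary, so it is not a single unit.

no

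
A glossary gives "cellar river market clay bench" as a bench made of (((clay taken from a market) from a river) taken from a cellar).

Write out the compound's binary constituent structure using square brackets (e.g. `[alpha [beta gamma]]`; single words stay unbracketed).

At the top level: head "bench"; modifier "cellar river market clay".
Inside "cellar river market clay": head "clay" (specifically "river market clay"), modifier "cellar".
Inside "river market clay": head "clay" (specifically "market clay"), modifier "river".
Inside "market clay": head "clay", modifier "market".
Assembled: [[cellar [river [market clay]]] bench].

[[cellar [river [market clay]]] bench]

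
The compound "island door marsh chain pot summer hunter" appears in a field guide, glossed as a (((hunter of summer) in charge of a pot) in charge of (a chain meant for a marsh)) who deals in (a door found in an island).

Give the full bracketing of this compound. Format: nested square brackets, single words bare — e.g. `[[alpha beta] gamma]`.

Overall it is a kind of hunter (specifically "marsh chain pot summer hunter"); the modifier is "island door".
Inside "island door": head "door", modifier "island".
Inside "marsh chain pot summer hunter": head "hunter" (specifically "pot summer hunter"), modifier "marsh chain".
Inside "marsh chain": head "chain", modifier "marsh".
Inside "pot summer hunter": head "hunter" (specifically "summer hunter"), modifier "pot".
Inside "summer hunter": head "hunter", modifier "summer".
Putting it together: [[island door] [[marsh chain] [pot [summer hunter]]]].

[[island door] [[marsh chain] [pot [summer hunter]]]]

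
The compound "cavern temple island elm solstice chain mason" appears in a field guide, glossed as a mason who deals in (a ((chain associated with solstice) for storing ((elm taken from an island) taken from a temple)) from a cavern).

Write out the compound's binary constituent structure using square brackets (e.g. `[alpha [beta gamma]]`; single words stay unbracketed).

At the top level: head "mason"; modifier "cavern temple island elm solstice chain".
"cavern temple island elm solstice chain" → head "chain" (specifically "temple island elm solstice chain"), modifier "cavern".
"temple island elm solstice chain" → head "chain" (specifically "solstice chain"), modifier "temple island elm".
"temple island elm" → head "elm" (specifically "island elm"), modifier "temple".
"island elm" → head "elm", modifier "island".
"solstice chain" → head "chain", modifier "solstice".
Assembled: [[cavern [[temple [island elm]] [solstice chain]]] mason].

[[cavern [[temple [island elm]] [solstice chain]]] mason]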